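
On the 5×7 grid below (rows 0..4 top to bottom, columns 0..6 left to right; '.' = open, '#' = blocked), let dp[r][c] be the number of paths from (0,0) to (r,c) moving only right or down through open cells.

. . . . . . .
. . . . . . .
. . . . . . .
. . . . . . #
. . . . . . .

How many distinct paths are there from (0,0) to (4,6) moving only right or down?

r\c   0   1   2   3   4   5   6
  0   1   1   1   1   1   1   1
  1   1   2   3   4   5   6   7
  2   1   3   6  10  15  21  28
  3   1   4  10  20  35  56   0
  4   1   5  15  35  70 126 126

126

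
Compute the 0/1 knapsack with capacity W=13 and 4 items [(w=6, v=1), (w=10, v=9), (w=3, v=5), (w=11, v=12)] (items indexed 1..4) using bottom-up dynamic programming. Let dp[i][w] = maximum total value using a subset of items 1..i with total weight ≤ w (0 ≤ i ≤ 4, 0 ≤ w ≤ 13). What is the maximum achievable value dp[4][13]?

14

i\w   0   1   2   3   4   5   6   7   8   9  10  11  12  13
  0   0   0   0   0   0   0   0   0   0   0   0   0   0   0
  1   0   0   0   0   0   0   1   1   1   1   1   1   1   1
  2   0   0   0   0   0   0   1   1   1   1   9   9   9   9
  3   0   0   0   5   5   5   5   5   5   6   9   9   9  14
  4   0   0   0   5   5   5   5   5   5   6   9  12  12  14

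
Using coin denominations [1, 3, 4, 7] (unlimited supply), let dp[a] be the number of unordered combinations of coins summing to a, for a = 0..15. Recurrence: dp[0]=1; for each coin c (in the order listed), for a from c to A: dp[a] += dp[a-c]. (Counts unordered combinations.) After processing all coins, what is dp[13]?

16

after  coin     0     1     2     3     4     5     6     7     8     9    10    11    12    13    14    15
          1     1     1     1     1     1     1     1     1     1     1     1     1     1     1     1     1
          3     1     1     1     2     2     2     3     3     3     4     4     4     5     5     5     6
          4     1     1     1     2     3     3     4     5     6     7     8     9    11    12    13    15
          7     1     1     1     2     3     3     4     6     7     8    10    12    14    16    19    22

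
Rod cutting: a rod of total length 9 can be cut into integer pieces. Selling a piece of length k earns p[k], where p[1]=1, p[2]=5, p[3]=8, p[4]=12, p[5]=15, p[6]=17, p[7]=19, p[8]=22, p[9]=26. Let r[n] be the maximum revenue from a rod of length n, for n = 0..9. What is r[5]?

15

   n    0    1    2    3    4    5    6    7    8    9
r[n]    0    1    5    8   12   15   17   20   24   27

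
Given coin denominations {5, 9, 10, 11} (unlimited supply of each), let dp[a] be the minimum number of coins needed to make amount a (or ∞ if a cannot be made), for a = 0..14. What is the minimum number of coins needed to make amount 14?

 a  0  1  2  3  4  5  6  7  8  9 10 11 12 13 14
dp  0  -  -  -  -  1  -  -  -  1  1  1  -  -  2
(- denotes ∞ / unreachable)

2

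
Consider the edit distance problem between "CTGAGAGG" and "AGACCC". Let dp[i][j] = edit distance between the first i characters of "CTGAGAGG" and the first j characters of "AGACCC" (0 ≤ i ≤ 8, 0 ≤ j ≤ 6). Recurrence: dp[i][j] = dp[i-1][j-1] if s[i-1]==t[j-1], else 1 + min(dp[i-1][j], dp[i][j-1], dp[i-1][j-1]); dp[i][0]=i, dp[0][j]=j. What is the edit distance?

   ''  A  G  A  C  C  C
''  0  1  2  3  4  5  6
 C  1  1  2  3  3  4  5
 T  2  2  2  3  4  4  5
 G  3  3  2  3  4  5  5
 A  4  3  3  2  3  4  5
 G  5  4  3  3  3  4  5
 A  6  5  4  3  4  4  5
 G  7  6  5  4  4  5  5
 G  8  7  6  5  5  5  6

6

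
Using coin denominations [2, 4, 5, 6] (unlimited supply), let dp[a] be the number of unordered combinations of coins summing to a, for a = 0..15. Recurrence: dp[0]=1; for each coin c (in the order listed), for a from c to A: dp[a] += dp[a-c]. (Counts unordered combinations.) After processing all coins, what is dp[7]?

1

after  coin     0     1     2     3     4     5     6     7     8     9    10    11    12    13    14    15
          2     1     0     1     0     1     0     1     0     1     0     1     0     1     0     1     0
          4     1     0     1     0     2     0     2     0     3     0     3     0     4     0     4     0
          5     1     0     1     0     2     1     2     1     3     2     4     2     5     3     6     4
          6     1     0     1     0     2     1     3     1     4     2     6     3     8     4    10     6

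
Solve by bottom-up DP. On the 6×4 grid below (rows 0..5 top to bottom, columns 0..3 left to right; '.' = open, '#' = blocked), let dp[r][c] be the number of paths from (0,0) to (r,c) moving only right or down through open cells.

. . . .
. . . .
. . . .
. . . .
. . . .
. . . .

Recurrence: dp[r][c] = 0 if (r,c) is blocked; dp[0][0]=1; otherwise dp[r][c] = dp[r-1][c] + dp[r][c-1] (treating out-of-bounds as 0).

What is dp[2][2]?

r\c   0   1   2   3
  0   1   1   1   1
  1   1   2   3   4
  2   1   3   6  10
  3   1   4  10  20
  4   1   5  15  35
  5   1   6  21  56

6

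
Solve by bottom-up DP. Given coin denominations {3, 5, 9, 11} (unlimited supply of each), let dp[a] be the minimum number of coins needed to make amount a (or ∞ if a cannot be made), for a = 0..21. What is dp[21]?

3

 a  0  1  2  3  4  5  6  7  8  9 10 11 12 13 14 15 16 17 18 19 20 21
dp  0  -  -  1  -  1  2  -  2  1  2  1  2  3  2  3  2  3  2  3  2  3
(- denotes ∞ / unreachable)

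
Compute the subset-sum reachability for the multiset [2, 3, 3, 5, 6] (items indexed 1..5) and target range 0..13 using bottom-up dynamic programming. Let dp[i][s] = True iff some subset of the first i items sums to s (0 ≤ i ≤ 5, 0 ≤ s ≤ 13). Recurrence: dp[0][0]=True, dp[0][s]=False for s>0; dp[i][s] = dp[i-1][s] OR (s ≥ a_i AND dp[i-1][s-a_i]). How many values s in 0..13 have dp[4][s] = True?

10

i\s   0   1   2   3   4   5   6   7   8   9  10  11  12  13
  0   T   F   F   F   F   F   F   F   F   F   F   F   F   F
  1   T   F   T   F   F   F   F   F   F   F   F   F   F   F
  2   T   F   T   T   F   T   F   F   F   F   F   F   F   F
  3   T   F   T   T   F   T   T   F   T   F   F   F   F   F
  4   T   F   T   T   F   T   T   T   T   F   T   T   F   T
  5   T   F   T   T   F   T   T   T   T   T   T   T   T   T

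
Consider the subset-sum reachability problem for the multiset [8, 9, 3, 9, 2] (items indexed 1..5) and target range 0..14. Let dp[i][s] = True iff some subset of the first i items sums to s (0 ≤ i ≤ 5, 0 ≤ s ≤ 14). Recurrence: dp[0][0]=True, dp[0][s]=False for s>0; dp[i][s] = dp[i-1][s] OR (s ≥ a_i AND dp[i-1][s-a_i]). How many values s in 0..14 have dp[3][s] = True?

6

i\s   0   1   2   3   4   5   6   7   8   9  10  11  12  13  14
  0   T   F   F   F   F   F   F   F   F   F   F   F   F   F   F
  1   T   F   F   F   F   F   F   F   T   F   F   F   F   F   F
  2   T   F   F   F   F   F   F   F   T   T   F   F   F   F   F
  3   T   F   F   T   F   F   F   F   T   T   F   T   T   F   F
  4   T   F   F   T   F   F   F   F   T   T   F   T   T   F   F
  5   T   F   T   T   F   T   F   F   T   T   T   T   T   T   T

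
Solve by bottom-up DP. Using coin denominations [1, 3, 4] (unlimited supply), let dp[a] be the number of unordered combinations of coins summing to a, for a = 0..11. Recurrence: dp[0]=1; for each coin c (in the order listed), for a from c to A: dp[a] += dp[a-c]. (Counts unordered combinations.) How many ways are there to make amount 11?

after  coin     0     1     2     3     4     5     6     7     8     9    10    11
          1     1     1     1     1     1     1     1     1     1     1     1     1
          3     1     1     1     2     2     2     3     3     3     4     4     4
          4     1     1     1     2     3     3     4     5     6     7     8     9

9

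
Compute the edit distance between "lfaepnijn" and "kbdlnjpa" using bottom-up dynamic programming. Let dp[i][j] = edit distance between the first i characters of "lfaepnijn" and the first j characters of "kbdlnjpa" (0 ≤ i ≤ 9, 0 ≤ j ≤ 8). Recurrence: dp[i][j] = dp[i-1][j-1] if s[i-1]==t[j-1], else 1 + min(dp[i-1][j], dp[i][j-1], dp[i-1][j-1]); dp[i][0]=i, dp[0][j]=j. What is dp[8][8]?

8

   ''  k  b  d  l  n  j  p  a
''  0  1  2  3  4  5  6  7  8
 l  1  1  2  3  3  4  5  6  7
 f  2  2  2  3  4  4  5  6  7
 a  3  3  3  3  4  5  5  6  6
 e  4  4  4  4  4  5  6  6  7
 p  5  5  5  5  5  5  6  6  7
 n  6  6  6  6  6  5  6  7  7
 i  7  7  7  7  7  6  6  7  8
 j  8  8  8  8  8  7  6  7  8
 n  9  9  9  9  9  8  7  7  8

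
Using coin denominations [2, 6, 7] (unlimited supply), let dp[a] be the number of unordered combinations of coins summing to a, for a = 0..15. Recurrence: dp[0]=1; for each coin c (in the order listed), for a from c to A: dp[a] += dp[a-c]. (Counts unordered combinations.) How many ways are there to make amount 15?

after  coin     0     1     2     3     4     5     6     7     8     9    10    11    12    13    14    15
          2     1     0     1     0     1     0     1     0     1     0     1     0     1     0     1     0
          6     1     0     1     0     1     0     2     0     2     0     2     0     3     0     3     0
          7     1     0     1     0     1     0     2     1     2     1     2     1     3     2     4     2

2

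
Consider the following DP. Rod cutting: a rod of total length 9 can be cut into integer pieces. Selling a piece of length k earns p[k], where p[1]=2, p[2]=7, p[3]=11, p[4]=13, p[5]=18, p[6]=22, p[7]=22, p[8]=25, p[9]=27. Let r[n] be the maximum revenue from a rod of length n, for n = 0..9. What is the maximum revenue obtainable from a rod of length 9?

33

   n    0    1    2    3    4    5    6    7    8    9
r[n]    0    2    7   11   14   18   22   25   29   33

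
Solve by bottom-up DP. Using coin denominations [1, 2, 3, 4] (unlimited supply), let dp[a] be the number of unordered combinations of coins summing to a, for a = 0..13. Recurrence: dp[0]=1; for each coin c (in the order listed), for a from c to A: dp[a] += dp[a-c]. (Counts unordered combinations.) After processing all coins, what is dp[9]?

after  coin     0     1     2     3     4     5     6     7     8     9    10    11    12    13
          1     1     1     1     1     1     1     1     1     1     1     1     1     1     1
          2     1     1     2     2     3     3     4     4     5     5     6     6     7     7
          3     1     1     2     3     4     5     7     8    10    12    14    16    19    21
          4     1     1     2     3     5     6     9    11    15    18    23    27    34    39

18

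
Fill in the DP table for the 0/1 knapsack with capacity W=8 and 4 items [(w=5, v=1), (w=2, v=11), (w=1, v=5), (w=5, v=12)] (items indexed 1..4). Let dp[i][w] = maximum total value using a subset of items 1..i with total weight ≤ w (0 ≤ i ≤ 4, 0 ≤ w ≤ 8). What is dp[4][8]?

28

i\w   0   1   2   3   4   5   6   7   8
  0   0   0   0   0   0   0   0   0   0
  1   0   0   0   0   0   1   1   1   1
  2   0   0  11  11  11  11  11  12  12
  3   0   5  11  16  16  16  16  16  17
  4   0   5  11  16  16  16  17  23  28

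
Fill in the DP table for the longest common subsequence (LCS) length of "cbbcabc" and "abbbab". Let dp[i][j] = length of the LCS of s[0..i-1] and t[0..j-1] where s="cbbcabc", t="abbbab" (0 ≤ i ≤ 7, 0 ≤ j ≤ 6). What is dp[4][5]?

   ''  a  b  b  b  a  b
''  0  0  0  0  0  0  0
 c  0  0  0  0  0  0  0
 b  0  0  1  1  1  1  1
 b  0  0  1  2  2  2  2
 c  0  0  1  2  2  2  2
 a  0  1  1  2  2  3  3
 b  0  1  2  2  3  3  4
 c  0  1  2  2  3  3  4

2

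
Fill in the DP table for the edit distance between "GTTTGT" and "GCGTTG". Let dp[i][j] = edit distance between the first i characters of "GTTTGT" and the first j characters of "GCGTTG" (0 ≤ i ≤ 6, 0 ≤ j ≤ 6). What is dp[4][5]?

   ''  G  C  G  T  T  G
''  0  1  2  3  4  5  6
 G  1  0  1  2  3  4  5
 T  2  1  1  2  2  3  4
 T  3  2  2  2  2  2  3
 T  4  3  3  3  2  2  3
 G  5  4  4  3  3  3  2
 T  6  5  5  4  3  3  3

2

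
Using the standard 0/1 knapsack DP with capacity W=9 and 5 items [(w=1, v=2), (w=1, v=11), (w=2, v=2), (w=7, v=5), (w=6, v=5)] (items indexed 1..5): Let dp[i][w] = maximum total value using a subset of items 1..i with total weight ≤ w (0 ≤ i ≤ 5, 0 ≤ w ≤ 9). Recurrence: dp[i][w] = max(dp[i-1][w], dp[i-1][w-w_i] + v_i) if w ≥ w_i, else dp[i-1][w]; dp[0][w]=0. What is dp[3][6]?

15

i\w   0   1   2   3   4   5   6   7   8   9
  0   0   0   0   0   0   0   0   0   0   0
  1   0   2   2   2   2   2   2   2   2   2
  2   0  11  13  13  13  13  13  13  13  13
  3   0  11  13  13  15  15  15  15  15  15
  4   0  11  13  13  15  15  15  15  16  18
  5   0  11  13  13  15  15  15  16  18  18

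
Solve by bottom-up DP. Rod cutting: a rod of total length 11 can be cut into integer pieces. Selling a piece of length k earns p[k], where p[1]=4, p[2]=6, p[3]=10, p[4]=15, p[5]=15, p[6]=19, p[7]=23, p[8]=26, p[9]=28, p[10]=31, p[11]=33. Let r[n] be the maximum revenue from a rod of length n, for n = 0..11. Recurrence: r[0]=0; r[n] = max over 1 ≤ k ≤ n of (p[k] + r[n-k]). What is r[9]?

36

   n    0    1    2    3    4    5    6    7    8    9   10   11
r[n]    0    4    8   12   16   20   24   28   32   36   40   44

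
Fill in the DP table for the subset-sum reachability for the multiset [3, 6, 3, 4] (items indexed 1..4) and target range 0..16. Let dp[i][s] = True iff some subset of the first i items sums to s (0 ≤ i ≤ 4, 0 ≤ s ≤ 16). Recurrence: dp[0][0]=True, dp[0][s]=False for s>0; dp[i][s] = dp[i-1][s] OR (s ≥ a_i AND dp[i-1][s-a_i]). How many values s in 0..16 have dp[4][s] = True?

i\s   0   1   2   3   4   5   6   7   8   9  10  11  12  13  14  15  16
  0   T   F   F   F   F   F   F   F   F   F   F   F   F   F   F   F   F
  1   T   F   F   T   F   F   F   F   F   F   F   F   F   F   F   F   F
  2   T   F   F   T   F   F   T   F   F   T   F   F   F   F   F   F   F
  3   T   F   F   T   F   F   T   F   F   T   F   F   T   F   F   F   F
  4   T   F   F   T   T   F   T   T   F   T   T   F   T   T   F   F   T

10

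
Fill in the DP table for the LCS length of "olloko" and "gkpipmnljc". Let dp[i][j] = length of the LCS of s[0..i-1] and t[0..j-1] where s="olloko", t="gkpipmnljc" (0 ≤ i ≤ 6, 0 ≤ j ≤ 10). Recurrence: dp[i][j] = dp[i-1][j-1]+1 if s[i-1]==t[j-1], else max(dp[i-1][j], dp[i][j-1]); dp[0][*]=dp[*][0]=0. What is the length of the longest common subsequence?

   ''  g  k  p  i  p  m  n  l  j  c
''  0  0  0  0  0  0  0  0  0  0  0
 o  0  0  0  0  0  0  0  0  0  0  0
 l  0  0  0  0  0  0  0  0  1  1  1
 l  0  0  0  0  0  0  0  0  1  1  1
 o  0  0  0  0  0  0  0  0  1  1  1
 k  0  0  1  1  1  1  1  1  1  1  1
 o  0  0  1  1  1  1  1  1  1  1  1

1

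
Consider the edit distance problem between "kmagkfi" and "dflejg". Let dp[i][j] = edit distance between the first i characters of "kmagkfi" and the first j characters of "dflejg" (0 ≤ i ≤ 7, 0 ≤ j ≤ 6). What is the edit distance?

7

   ''  d  f  l  e  j  g
''  0  1  2  3  4  5  6
 k  1  1  2  3  4  5  6
 m  2  2  2  3  4  5  6
 a  3  3  3  3  4  5  6
 g  4  4  4  4  4  5  5
 k  5  5  5  5  5  5  6
 f  6  6  5  6  6  6  6
 i  7  7  6  6  7  7  7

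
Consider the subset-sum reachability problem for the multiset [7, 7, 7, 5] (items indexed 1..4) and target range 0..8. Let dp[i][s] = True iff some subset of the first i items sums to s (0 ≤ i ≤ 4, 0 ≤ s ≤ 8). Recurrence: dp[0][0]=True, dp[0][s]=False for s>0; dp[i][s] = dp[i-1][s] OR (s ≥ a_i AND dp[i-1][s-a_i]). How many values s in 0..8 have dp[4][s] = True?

3

i\s   0   1   2   3   4   5   6   7   8
  0   T   F   F   F   F   F   F   F   F
  1   T   F   F   F   F   F   F   T   F
  2   T   F   F   F   F   F   F   T   F
  3   T   F   F   F   F   F   F   T   F
  4   T   F   F   F   F   T   F   T   F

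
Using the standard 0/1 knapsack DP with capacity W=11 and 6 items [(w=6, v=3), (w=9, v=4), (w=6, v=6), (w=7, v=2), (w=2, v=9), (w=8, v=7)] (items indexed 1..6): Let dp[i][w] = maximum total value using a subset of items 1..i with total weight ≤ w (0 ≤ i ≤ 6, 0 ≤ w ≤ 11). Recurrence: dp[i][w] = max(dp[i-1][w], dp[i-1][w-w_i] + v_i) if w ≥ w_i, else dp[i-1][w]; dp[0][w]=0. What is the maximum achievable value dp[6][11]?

16

i\w   0   1   2   3   4   5   6   7   8   9  10  11
  0   0   0   0   0   0   0   0   0   0   0   0   0
  1   0   0   0   0   0   0   3   3   3   3   3   3
  2   0   0   0   0   0   0   3   3   3   4   4   4
  3   0   0   0   0   0   0   6   6   6   6   6   6
  4   0   0   0   0   0   0   6   6   6   6   6   6
  5   0   0   9   9   9   9   9   9  15  15  15  15
  6   0   0   9   9   9   9   9   9  15  15  16  16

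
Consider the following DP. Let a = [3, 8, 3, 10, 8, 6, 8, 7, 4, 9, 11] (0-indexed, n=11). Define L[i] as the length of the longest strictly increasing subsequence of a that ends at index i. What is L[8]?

   i    0    1    2    3    4    5    6    7    8    9   10
a[i]    3    8    3   10    8    6    8    7    4    9   11
L[i]    1    2    1    3    2    2    3    3    2    4    5

2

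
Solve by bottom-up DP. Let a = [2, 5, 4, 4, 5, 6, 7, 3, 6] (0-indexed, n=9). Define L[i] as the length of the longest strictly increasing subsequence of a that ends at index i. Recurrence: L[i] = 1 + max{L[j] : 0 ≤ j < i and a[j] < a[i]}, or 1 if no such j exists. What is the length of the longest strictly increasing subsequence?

5

   i    0    1    2    3    4    5    6    7    8
a[i]    2    5    4    4    5    6    7    3    6
L[i]    1    2    2    2    3    4    5    2    4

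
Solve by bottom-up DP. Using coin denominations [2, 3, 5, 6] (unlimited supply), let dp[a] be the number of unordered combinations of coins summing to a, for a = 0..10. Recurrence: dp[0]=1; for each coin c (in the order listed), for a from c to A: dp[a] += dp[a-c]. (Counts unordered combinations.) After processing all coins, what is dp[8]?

after  coin     0     1     2     3     4     5     6     7     8     9    10
          2     1     0     1     0     1     0     1     0     1     0     1
          3     1     0     1     1     1     1     2     1     2     2     2
          5     1     0     1     1     1     2     2     2     3     3     4
          6     1     0     1     1     1     2     3     2     4     4     5

4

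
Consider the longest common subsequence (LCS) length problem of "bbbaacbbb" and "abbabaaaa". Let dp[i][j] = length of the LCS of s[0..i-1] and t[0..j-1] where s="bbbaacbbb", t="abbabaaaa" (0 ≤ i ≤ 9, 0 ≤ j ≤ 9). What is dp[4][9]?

   ''  a  b  b  a  b  a  a  a  a
''  0  0  0  0  0  0  0  0  0  0
 b  0  0  1  1  1  1  1  1  1  1
 b  0  0  1  2  2  2  2  2  2  2
 b  0  0  1  2  2  3  3  3  3  3
 a  0  1  1  2  3  3  4  4  4  4
 a  0  1  1  2  3  3  4  5  5  5
 c  0  1  1  2  3  3  4  5  5  5
 b  0  1  2  2  3  4  4  5  5  5
 b  0  1  2  3  3  4  4  5  5  5
 b  0  1  2  3  3  4  4  5  5  5

4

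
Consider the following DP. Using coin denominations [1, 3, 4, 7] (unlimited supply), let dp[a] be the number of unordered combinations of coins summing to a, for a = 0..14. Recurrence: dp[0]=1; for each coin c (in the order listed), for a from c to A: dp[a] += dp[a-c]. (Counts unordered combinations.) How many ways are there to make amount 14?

19

after  coin     0     1     2     3     4     5     6     7     8     9    10    11    12    13    14
          1     1     1     1     1     1     1     1     1     1     1     1     1     1     1     1
          3     1     1     1     2     2     2     3     3     3     4     4     4     5     5     5
          4     1     1     1     2     3     3     4     5     6     7     8     9    11    12    13
          7     1     1     1     2     3     3     4     6     7     8    10    12    14    16    19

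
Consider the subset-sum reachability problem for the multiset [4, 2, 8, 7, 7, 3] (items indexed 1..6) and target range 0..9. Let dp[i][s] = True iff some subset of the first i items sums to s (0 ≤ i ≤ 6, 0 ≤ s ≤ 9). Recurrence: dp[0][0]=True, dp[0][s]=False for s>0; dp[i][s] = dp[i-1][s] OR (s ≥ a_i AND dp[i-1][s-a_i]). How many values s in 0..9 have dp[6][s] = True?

i\s   0   1   2   3   4   5   6   7   8   9
  0   T   F   F   F   F   F   F   F   F   F
  1   T   F   F   F   T   F   F   F   F   F
  2   T   F   T   F   T   F   T   F   F   F
  3   T   F   T   F   T   F   T   F   T   F
  4   T   F   T   F   T   F   T   T   T   T
  5   T   F   T   F   T   F   T   T   T   T
  6   T   F   T   T   T   T   T   T   T   T

9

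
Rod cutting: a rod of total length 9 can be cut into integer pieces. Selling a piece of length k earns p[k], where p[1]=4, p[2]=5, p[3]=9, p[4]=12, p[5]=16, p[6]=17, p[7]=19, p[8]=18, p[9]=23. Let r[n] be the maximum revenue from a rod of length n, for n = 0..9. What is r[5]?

   n    0    1    2    3    4    5    6    7    8    9
r[n]    0    4    8   12   16   20   24   28   32   36

20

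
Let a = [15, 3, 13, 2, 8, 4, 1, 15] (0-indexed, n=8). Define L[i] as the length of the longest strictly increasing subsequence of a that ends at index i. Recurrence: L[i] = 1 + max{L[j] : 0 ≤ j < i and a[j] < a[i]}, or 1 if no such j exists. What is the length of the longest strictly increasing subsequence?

3

   i    0    1    2    3    4    5    6    7
a[i]   15    3   13    2    8    4    1   15
L[i]    1    1    2    1    2    2    1    3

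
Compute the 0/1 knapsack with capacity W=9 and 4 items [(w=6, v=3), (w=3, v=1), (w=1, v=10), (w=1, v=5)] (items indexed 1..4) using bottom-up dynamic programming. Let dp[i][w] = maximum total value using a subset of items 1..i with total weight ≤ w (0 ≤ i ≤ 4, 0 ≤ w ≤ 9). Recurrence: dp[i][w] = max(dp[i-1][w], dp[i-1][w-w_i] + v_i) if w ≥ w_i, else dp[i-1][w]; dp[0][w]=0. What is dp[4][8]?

18

i\w   0   1   2   3   4   5   6   7   8   9
  0   0   0   0   0   0   0   0   0   0   0
  1   0   0   0   0   0   0   3   3   3   3
  2   0   0   0   1   1   1   3   3   3   4
  3   0  10  10  10  11  11  11  13  13  13
  4   0  10  15  15  15  16  16  16  18  18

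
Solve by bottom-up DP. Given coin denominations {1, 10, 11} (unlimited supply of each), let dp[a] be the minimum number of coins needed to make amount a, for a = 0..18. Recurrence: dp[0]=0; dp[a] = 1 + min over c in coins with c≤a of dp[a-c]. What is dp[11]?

1

 a  0  1  2  3  4  5  6  7  8  9 10 11 12 13 14 15 16 17 18
dp  0  1  2  3  4  5  6  7  8  9  1  1  2  3  4  5  6  7  8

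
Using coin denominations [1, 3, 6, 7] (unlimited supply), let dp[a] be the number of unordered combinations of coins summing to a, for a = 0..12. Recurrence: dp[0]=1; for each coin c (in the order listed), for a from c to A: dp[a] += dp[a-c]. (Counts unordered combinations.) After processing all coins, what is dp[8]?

after  coin     0     1     2     3     4     5     6     7     8     9    10    11    12
          1     1     1     1     1     1     1     1     1     1     1     1     1     1
          3     1     1     1     2     2     2     3     3     3     4     4     4     5
          6     1     1     1     2     2     2     4     4     4     6     6     6     9
          7     1     1     1     2     2     2     4     5     5     7     8     8    11

5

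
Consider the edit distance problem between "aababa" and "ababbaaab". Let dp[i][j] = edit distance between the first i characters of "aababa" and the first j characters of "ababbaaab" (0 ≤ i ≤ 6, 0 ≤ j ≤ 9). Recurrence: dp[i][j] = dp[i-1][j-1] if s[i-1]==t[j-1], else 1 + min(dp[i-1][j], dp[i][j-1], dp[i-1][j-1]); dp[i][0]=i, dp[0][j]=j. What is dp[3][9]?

   ''  a  b  a  b  b  a  a  a  b
''  0  1  2  3  4  5  6  7  8  9
 a  1  0  1  2  3  4  5  6  7  8
 a  2  1  1  1  2  3  4  5  6  7
 b  3  2  1  2  1  2  3  4  5  6
 a  4  3  2  1  2  2  2  3  4  5
 b  5  4  3  2  1  2  3  3  4  4
 a  6  5  4  3  2  2  2  3  3  4

6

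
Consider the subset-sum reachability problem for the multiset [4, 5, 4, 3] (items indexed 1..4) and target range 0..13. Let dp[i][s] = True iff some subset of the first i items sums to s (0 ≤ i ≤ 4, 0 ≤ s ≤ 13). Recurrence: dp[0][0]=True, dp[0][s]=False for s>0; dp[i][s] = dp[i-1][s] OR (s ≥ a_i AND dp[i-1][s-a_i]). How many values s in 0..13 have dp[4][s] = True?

i\s   0   1   2   3   4   5   6   7   8   9  10  11  12  13
  0   T   F   F   F   F   F   F   F   F   F   F   F   F   F
  1   T   F   F   F   T   F   F   F   F   F   F   F   F   F
  2   T   F   F   F   T   T   F   F   F   T   F   F   F   F
  3   T   F   F   F   T   T   F   F   T   T   F   F   F   T
  4   T   F   F   T   T   T   F   T   T   T   F   T   T   T

10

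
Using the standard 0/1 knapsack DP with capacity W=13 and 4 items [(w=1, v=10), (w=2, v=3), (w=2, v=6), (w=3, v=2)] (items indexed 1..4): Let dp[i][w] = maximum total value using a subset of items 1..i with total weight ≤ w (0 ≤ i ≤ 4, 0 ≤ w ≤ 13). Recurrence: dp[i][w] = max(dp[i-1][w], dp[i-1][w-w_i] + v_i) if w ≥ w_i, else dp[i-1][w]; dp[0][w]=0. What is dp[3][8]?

19

i\w   0   1   2   3   4   5   6   7   8   9  10  11  12  13
  0   0   0   0   0   0   0   0   0   0   0   0   0   0   0
  1   0  10  10  10  10  10  10  10  10  10  10  10  10  10
  2   0  10  10  13  13  13  13  13  13  13  13  13  13  13
  3   0  10  10  16  16  19  19  19  19  19  19  19  19  19
  4   0  10  10  16  16  19  19  19  21  21  21  21  21  21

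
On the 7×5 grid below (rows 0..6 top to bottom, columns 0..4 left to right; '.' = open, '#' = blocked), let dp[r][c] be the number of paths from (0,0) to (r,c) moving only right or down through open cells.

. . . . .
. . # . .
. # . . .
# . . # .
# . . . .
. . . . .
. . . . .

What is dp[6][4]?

r\c   0   1   2   3   4
  0   1   1   1   1   1
  1   1   2   0   1   2
  2   1   0   0   1   3
  3   0   0   0   0   3
  4   0   0   0   0   3
  5   0   0   0   0   3
  6   0   0   0   0   3

3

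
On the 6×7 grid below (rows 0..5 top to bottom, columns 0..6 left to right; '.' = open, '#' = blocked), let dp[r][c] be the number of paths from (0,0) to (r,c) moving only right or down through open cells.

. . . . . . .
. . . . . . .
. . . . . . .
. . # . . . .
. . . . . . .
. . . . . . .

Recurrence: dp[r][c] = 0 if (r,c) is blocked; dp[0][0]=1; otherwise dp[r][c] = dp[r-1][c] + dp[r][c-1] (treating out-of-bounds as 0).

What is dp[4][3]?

15

r\c   0   1   2   3   4   5   6
  0   1   1   1   1   1   1   1
  1   1   2   3   4   5   6   7
  2   1   3   6  10  15  21  28
  3   1   4   0  10  25  46  74
  4   1   5   5  15  40  86 160
  5   1   6  11  26  66 152 312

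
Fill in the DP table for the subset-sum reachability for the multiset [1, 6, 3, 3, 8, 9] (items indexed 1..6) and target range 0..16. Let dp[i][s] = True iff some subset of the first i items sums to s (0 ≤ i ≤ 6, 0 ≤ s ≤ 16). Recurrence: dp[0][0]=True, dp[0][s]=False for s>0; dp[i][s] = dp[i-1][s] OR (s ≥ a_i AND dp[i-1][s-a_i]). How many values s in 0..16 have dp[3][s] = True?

i\s   0   1   2   3   4   5   6   7   8   9  10  11  12  13  14  15  16
  0   T   F   F   F   F   F   F   F   F   F   F   F   F   F   F   F   F
  1   T   T   F   F   F   F   F   F   F   F   F   F   F   F   F   F   F
  2   T   T   F   F   F   F   T   T   F   F   F   F   F   F   F   F   F
  3   T   T   F   T   T   F   T   T   F   T   T   F   F   F   F   F   F
  4   T   T   F   T   T   F   T   T   F   T   T   F   T   T   F   F   F
  5   T   T   F   T   T   F   T   T   T   T   T   T   T   T   T   T   F
  6   T   T   F   T   T   F   T   T   T   T   T   T   T   T   T   T   T

8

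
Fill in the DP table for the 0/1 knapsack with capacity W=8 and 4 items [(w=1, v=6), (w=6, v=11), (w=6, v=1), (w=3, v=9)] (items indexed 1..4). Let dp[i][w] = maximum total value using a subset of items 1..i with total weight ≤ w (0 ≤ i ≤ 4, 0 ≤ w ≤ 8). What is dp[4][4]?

15

i\w   0   1   2   3   4   5   6   7   8
  0   0   0   0   0   0   0   0   0   0
  1   0   6   6   6   6   6   6   6   6
  2   0   6   6   6   6   6  11  17  17
  3   0   6   6   6   6   6  11  17  17
  4   0   6   6   9  15  15  15  17  17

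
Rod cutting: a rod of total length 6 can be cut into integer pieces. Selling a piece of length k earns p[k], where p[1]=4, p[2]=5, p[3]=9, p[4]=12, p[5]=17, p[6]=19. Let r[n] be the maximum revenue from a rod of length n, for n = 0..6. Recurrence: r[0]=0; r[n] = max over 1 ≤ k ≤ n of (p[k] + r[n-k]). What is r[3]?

12

   n    0    1    2    3    4    5    6
r[n]    0    4    8   12   16   20   24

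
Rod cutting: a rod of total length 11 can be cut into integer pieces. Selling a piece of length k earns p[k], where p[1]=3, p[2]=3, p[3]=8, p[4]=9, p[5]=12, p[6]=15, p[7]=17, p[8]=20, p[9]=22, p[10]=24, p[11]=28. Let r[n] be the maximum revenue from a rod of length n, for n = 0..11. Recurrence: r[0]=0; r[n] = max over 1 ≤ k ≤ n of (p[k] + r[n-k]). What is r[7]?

   n    0    1    2    3    4    5    6    7    8    9   10   11
r[n]    0    3    6    9   12   15   18   21   24   27   30   33

21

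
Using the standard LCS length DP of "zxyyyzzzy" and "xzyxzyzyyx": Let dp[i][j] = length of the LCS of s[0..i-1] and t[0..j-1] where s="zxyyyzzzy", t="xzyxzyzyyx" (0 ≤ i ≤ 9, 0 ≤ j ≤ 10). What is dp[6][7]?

   ''  x  z  y  x  z  y  z  y  y  x
''  0  0  0  0  0  0  0  0  0  0  0
 z  0  0  1  1  1  1  1  1  1  1  1
 x  0  1  1  1  2  2  2  2  2  2  2
 y  0  1  1  2  2  2  3  3  3  3  3
 y  0  1  1  2  2  2  3  3  4  4  4
 y  0  1  1  2  2  2  3  3  4  5  5
 z  0  1  2  2  2  3  3  4  4  5  5
 z  0  1  2  2  2  3  3  4  4  5  5
 z  0  1  2  2  2  3  3  4  4  5  5
 y  0  1  2  3  3  3  4  4  5  5  5

4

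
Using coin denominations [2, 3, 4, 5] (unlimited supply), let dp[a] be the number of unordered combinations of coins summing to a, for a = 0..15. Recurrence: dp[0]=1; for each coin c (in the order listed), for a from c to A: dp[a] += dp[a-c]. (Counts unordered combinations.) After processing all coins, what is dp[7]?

after  coin     0     1     2     3     4     5     6     7     8     9    10    11    12    13    14    15
          2     1     0     1     0     1     0     1     0     1     0     1     0     1     0     1     0
          3     1     0     1     1     1     1     2     1     2     2     2     2     3     2     3     3
          4     1     0     1     1     2     1     3     2     4     3     5     4     7     5     8     7
          5     1     0     1     1     2     2     3     3     5     5     7     7    10    10    13    14

3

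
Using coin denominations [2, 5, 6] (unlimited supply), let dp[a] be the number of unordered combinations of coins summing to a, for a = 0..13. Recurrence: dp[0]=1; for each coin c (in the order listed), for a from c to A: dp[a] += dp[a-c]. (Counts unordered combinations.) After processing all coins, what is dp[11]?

2

after  coin     0     1     2     3     4     5     6     7     8     9    10    11    12    13
          2     1     0     1     0     1     0     1     0     1     0     1     0     1     0
          5     1     0     1     0     1     1     1     1     1     1     2     1     2     1
          6     1     0     1     0     1     1     2     1     2     1     3     2     4     2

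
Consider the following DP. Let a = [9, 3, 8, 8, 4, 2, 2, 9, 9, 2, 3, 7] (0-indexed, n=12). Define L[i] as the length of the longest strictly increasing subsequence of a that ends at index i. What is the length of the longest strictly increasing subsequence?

3

   i    0    1    2    3    4    5    6    7    8    9   10   11
a[i]    9    3    8    8    4    2    2    9    9    2    3    7
L[i]    1    1    2    2    2    1    1    3    3    1    2    3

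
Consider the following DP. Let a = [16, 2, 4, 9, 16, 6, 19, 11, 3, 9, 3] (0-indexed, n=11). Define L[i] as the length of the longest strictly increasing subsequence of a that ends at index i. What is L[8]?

2

   i    0    1    2    3    4    5    6    7    8    9   10
a[i]   16    2    4    9   16    6   19   11    3    9    3
L[i]    1    1    2    3    4    3    5    4    2    4    2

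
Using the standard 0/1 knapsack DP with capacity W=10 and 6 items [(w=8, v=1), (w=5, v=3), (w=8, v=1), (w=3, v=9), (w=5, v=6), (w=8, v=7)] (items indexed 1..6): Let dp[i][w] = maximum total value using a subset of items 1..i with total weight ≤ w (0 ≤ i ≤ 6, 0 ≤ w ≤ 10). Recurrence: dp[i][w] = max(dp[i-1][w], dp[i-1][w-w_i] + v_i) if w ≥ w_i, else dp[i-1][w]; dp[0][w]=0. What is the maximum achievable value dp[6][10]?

i\w   0   1   2   3   4   5   6   7   8   9  10
  0   0   0   0   0   0   0   0   0   0   0   0
  1   0   0   0   0   0   0   0   0   1   1   1
  2   0   0   0   0   0   3   3   3   3   3   3
  3   0   0   0   0   0   3   3   3   3   3   3
  4   0   0   0   9   9   9   9   9  12  12  12
  5   0   0   0   9   9   9   9   9  15  15  15
  6   0   0   0   9   9   9   9   9  15  15  15

15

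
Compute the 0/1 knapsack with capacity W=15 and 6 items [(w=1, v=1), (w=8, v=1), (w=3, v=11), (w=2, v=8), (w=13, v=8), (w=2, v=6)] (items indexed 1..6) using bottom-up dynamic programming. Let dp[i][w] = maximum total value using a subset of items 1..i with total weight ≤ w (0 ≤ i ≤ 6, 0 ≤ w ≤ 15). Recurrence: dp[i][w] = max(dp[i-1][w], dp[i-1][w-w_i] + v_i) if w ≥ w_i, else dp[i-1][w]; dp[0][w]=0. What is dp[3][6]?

12

i\w   0   1   2   3   4   5   6   7   8   9  10  11  12  13  14  15
  0   0   0   0   0   0   0   0   0   0   0   0   0   0   0   0   0
  1   0   1   1   1   1   1   1   1   1   1   1   1   1   1   1   1
  2   0   1   1   1   1   1   1   1   1   2   2   2   2   2   2   2
  3   0   1   1  11  12  12  12  12  12  12  12  12  13  13  13  13
  4   0   1   8  11  12  19  20  20  20  20  20  20  20  20  21  21
  5   0   1   8  11  12  19  20  20  20  20  20  20  20  20  21  21
  6   0   1   8  11  14  19  20  25  26  26  26  26  26  26  26  26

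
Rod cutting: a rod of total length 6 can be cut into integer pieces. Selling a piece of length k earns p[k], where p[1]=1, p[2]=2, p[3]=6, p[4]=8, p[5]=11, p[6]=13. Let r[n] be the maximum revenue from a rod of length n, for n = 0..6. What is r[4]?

   n    0    1    2    3    4    5    6
r[n]    0    1    2    6    8   11   13

8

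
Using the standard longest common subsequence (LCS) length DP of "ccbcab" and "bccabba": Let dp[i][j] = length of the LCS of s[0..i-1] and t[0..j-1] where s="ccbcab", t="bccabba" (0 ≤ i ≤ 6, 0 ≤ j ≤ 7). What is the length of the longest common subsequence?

4

   ''  b  c  c  a  b  b  a
''  0  0  0  0  0  0  0  0
 c  0  0  1  1  1  1  1  1
 c  0  0  1  2  2  2  2  2
 b  0  1  1  2  2  3  3  3
 c  0  1  2  2  2  3  3  3
 a  0  1  2  2  3  3  3  4
 b  0  1  2  2  3  4  4  4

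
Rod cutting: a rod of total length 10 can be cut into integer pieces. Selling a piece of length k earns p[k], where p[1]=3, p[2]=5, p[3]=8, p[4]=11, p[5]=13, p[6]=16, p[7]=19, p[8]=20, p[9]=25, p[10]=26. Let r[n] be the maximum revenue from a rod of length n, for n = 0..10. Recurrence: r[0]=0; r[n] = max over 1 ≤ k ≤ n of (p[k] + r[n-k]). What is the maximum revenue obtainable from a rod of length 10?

   n    0    1    2    3    4    5    6    7    8    9   10
r[n]    0    3    6    9   12   15   18   21   24   27   30

30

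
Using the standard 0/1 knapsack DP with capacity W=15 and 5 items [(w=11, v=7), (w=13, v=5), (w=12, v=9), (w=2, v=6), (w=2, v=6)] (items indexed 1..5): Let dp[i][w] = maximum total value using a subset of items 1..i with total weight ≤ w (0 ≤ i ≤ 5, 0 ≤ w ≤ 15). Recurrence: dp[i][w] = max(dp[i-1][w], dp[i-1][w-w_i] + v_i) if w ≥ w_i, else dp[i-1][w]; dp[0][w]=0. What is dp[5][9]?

12

i\w   0   1   2   3   4   5   6   7   8   9  10  11  12  13  14  15
  0   0   0   0   0   0   0   0   0   0   0   0   0   0   0   0   0
  1   0   0   0   0   0   0   0   0   0   0   0   7   7   7   7   7
  2   0   0   0   0   0   0   0   0   0   0   0   7   7   7   7   7
  3   0   0   0   0   0   0   0   0   0   0   0   7   9   9   9   9
  4   0   0   6   6   6   6   6   6   6   6   6   7   9  13  15  15
  5   0   0   6   6  12  12  12  12  12  12  12  12  12  13  15  19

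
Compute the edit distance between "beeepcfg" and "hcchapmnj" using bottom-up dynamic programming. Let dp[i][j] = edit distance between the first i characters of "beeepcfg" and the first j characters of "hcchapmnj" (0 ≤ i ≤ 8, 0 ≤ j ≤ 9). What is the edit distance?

   ''  h  c  c  h  a  p  m  n  j
''  0  1  2  3  4  5  6  7  8  9
 b  1  1  2  3  4  5  6  7  8  9
 e  2  2  2  3  4  5  6  7  8  9
 e  3  3  3  3  4  5  6  7  8  9
 e  4  4  4  4  4  5  6  7  8  9
 p  5  5  5  5  5  5  5  6  7  8
 c  6  6  5  5  6  6  6  6  7  8
 f  7  7  6  6  6  7  7  7  7  8
 g  8  8  7  7  7  7  8  8  8  8

8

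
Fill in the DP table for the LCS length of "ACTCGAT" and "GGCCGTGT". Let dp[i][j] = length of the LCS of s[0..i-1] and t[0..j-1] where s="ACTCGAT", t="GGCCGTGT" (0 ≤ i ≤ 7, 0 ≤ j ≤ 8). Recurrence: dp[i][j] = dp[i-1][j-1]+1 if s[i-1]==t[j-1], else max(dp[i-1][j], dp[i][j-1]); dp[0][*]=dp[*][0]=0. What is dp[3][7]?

2

   ''  G  G  C  C  G  T  G  T
''  0  0  0  0  0  0  0  0  0
 A  0  0  0  0  0  0  0  0  0
 C  0  0  0  1  1  1  1  1  1
 T  0  0  0  1  1  1  2  2  2
 C  0  0  0  1  2  2  2  2  2
 G  0  1  1  1  2  3  3  3  3
 A  0  1  1  1  2  3  3  3  3
 T  0  1  1  1  2  3  4  4  4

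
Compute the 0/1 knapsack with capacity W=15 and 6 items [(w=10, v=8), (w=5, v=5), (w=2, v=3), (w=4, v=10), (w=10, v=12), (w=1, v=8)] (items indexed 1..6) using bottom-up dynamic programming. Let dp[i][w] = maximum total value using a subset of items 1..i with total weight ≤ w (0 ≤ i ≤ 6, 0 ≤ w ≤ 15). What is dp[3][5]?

i\w   0   1   2   3   4   5   6   7   8   9  10  11  12  13  14  15
  0   0   0   0   0   0   0   0   0   0   0   0   0   0   0   0   0
  1   0   0   0   0   0   0   0   0   0   0   8   8   8   8   8   8
  2   0   0   0   0   0   5   5   5   5   5   8   8   8   8   8  13
  3   0   0   3   3   3   5   5   8   8   8   8   8  11  11  11  13
  4   0   0   3   3  10  10  13  13  13  15  15  18  18  18  18  18
  5   0   0   3   3  10  10  13  13  13  15  15  18  18  18  22  22
  6   0   8   8  11  11  18  18  21  21  21  23  23  26  26  26  30

5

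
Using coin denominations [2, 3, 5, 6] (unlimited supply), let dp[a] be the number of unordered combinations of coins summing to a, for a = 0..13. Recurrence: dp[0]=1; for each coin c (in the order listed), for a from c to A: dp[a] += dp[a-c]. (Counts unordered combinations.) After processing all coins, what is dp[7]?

after  coin     0     1     2     3     4     5     6     7     8     9    10    11    12    13
          2     1     0     1     0     1     0     1     0     1     0     1     0     1     0
          3     1     0     1     1     1     1     2     1     2     2     2     2     3     2
          5     1     0     1     1     1     2     2     2     3     3     4     4     5     5
          6     1     0     1     1     1     2     3     2     4     4     5     6     8     7

2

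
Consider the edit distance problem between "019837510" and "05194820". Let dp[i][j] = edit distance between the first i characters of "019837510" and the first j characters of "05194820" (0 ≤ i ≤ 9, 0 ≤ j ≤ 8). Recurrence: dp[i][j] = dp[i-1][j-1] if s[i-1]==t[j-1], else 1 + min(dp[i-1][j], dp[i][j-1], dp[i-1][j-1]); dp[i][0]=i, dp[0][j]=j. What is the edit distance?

6

   ''  0  5  1  9  4  8  2  0
''  0  1  2  3  4  5  6  7  8
 0  1  0  1  2  3  4  5  6  7
 1  2  1  1  1  2  3  4  5  6
 9  3  2  2  2  1  2  3  4  5
 8  4  3  3  3  2  2  2  3  4
 3  5  4  4  4  3  3  3  3  4
 7  6  5  5  5  4  4  4  4  4
 5  7  6  5  6  5  5  5  5  5
 1  8  7  6  5  6  6  6  6  6
 0  9  8  7  6  6  7  7  7  6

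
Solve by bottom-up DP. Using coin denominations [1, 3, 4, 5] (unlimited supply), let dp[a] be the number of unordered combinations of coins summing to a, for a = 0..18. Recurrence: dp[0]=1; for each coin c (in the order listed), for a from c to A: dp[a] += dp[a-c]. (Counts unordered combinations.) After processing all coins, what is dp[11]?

14

after  coin     0     1     2     3     4     5     6     7     8     9    10    11    12    13    14    15    16    17    18
          1     1     1     1     1     1     1     1     1     1     1     1     1     1     1     1     1     1     1     1
          3     1     1     1     2     2     2     3     3     3     4     4     4     5     5     5     6     6     6     7
          4     1     1     1     2     3     3     4     5     6     7     8     9    11    12    13    15    17    18    20
          5     1     1     1     2     3     4     5     6     8    10    12    14    17    20    23    27    31    35    40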